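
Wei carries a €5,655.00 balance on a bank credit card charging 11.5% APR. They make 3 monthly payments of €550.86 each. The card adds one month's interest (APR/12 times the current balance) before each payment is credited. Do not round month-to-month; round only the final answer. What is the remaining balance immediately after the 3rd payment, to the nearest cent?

Monthly rate r = 11.5%/12 = 0.958333% = 0.00958333.
Each month: B ← B·(1+r) − €550.86.
Month 1: interest €54.19; balance after payment €5,158.33.
Month 2: interest €49.43; balance after payment €4,656.91.
Month 3: interest €44.63; balance after payment €4,150.68.

€4,150.68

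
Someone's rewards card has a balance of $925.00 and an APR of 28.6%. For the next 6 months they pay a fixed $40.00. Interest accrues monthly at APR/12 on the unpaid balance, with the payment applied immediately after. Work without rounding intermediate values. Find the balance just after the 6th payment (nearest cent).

Monthly rate r = 28.6%/12 = 2.38333% = 0.0238333.
Each month: B ← B·(1+r) − $40.00.
Month 1: interest $22.05; balance after payment $907.05.
Month 2: interest $21.62; balance after payment $888.66.
Month 3: interest $21.18; balance after payment $869.84.
Month 4: interest $20.73; balance after payment $850.57.
Month 5: interest $20.27; balance after payment $830.85.
Month 6: interest $19.80; balance after payment $810.65.

$810.65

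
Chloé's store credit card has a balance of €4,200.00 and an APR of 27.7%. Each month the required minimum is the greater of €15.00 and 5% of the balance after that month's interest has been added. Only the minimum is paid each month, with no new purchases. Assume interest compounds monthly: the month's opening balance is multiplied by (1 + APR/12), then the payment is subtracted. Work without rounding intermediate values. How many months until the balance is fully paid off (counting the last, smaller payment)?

120 months

Monthly rate r = 27.7%/12 = 2.30833% = 0.0230833.
While 5% of the post-interest balance exceeds €15.00, each month B ← (B·(1+r))·(1 − 0.05), i.e. B shrinks by the factor (1+r)·0.95 = 0.97193.
This holds for months 1–94. Entering month 95 the balance is €289.00; 5% of the post-interest balance is now below €15.00, so the flat €15.00 minimum applies from here.
From month 95 a fixed €15.00 at rate r clears €289.00 in 26 more payments. Total: 94 + 26 = 120 months.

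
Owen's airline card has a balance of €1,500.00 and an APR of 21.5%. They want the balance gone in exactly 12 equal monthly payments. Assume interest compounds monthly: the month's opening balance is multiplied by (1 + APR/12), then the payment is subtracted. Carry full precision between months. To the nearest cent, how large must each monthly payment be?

Monthly rate r = 21.5%/12 = 1.79167% = 0.0179167.
Level-payment amortization: P = B₀·r / (1 − (1+r)^(−n)) = 1500.00·0.0179167 / (1 − 1.01792^(−12)).
Denominator 1 − (1+r)^(−12) = 0.191921975.
P = 26.875 / 0.191921975 ≈ 140.03.

€140.03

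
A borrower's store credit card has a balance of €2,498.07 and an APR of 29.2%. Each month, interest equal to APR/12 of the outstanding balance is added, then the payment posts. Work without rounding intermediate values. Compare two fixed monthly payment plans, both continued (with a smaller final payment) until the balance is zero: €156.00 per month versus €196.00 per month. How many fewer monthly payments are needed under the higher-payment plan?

5 fewer payments

Monthly rate r = 29.2%/12 = 2.43333% = 0.0243333.
At €156.00/mo: n = ⌈−ln(1 − rB₀/P)/ln(1+r)⌉ = 21 payments (last €84.12); total interest = total paid − €2,498.07 = €706.05.
At €196.00/mo: 16 payments (last €87.23); total interest €529.16.
Payments saved = 21 − 16 = 5.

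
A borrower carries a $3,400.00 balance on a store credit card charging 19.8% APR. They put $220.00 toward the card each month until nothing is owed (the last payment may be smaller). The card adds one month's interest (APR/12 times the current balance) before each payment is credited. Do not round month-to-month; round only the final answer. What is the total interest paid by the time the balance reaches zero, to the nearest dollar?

$557

Monthly rate r = 19.8%/12 = 1.65% = 0.0165.
Payoff takes n = ⌈−ln(1 − rB₀/P)/ln(1+r)⌉ = ⌈17.987⌉ = 18 payments; the last is $217.26.
Total paid = 17·$220.00 + $217.26 = $3,957.26.
Total interest = total paid − principal = $3,957.26 − $3,400.00 = $557.26.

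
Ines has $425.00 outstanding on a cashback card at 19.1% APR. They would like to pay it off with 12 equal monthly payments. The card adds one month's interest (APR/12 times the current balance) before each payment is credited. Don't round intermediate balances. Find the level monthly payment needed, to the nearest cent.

$39.19

Monthly rate r = 19.1%/12 = 1.59167% = 0.0159167.
Level-payment amortization: P = B₀·r / (1 − (1+r)^(−n)) = 425.00·0.0159167 / (1 − 1.01592^(−12)).
Denominator 1 − (1+r)^(−12) = 0.172623889.
P = 6.76458 / 0.172623889 ≈ 39.19.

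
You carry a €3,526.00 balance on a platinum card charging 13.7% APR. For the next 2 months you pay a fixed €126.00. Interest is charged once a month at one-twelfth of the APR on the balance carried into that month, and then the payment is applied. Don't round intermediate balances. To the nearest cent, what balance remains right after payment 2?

Monthly rate r = 13.7%/12 = 1.14167% = 0.0114167.
Each month: B ← B·(1+r) − €126.00.
Month 1: interest €40.26; balance after payment €3,440.26.
Month 2: interest €39.28; balance after payment €3,353.53.

€3,353.53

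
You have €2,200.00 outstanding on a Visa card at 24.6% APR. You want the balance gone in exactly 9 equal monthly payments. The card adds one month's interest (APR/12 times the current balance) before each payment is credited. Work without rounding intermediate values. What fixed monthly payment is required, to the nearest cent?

Monthly rate r = 24.6%/12 = 2.05% = 0.0205.
Level-payment amortization: P = B₀·r / (1 − (1+r)^(−n)) = 2200.00·0.0205 / (1 − 1.0205^(−9)).
Denominator 1 − (1+r)^(−9) = 0.16692727.
P = 45.1 / 0.16692727 ≈ 270.18.

€270.18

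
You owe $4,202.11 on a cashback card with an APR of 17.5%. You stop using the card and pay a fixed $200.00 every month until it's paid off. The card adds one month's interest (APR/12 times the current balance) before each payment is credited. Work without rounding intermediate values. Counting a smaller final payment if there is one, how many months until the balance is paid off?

Monthly rate r = 17.5%/12 = 1.45833% = 0.0145833.
Recurrence: B ← B·(1+r) − $200.00.
Month 1: interest $61.28; balance after payment $4,063.39.
Month 2: interest $59.26; balance after payment $3,922.65.
Closed form: n = −ln(1 − rB₀/P)/ln(1+r) = −ln(0.6936)/ln(1.01458) ≈ 25.270, so the balance reaches zero during payment 26.

26 payments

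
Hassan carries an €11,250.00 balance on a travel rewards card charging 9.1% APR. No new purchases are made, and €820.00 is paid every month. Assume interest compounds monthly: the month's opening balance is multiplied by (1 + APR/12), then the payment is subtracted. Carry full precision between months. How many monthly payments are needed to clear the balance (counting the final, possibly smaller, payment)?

Monthly rate r = 9.1%/12 = 0.758333% = 0.00758333.
Recurrence: B ← B·(1+r) − €820.00.
Month 1: interest €85.31; balance after payment €10,515.31.
Month 2: interest €79.74; balance after payment €9,775.05.
Closed form: n = −ln(1 − rB₀/P)/ln(1+r) = −ln(0.89596)/ln(1.00758) ≈ 14.542, so the balance reaches zero during payment 15.

15 payments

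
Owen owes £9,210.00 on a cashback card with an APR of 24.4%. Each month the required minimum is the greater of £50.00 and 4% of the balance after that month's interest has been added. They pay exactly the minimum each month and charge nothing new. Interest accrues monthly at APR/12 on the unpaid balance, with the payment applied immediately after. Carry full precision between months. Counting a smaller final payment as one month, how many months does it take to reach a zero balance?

132 months

Monthly rate r = 24.4%/12 = 2.03333% = 0.0203333.
While 4% of the post-interest balance exceeds £50.00, each month B ← (B·(1+r))·(1 − 0.04), i.e. B shrinks by the factor (1+r)·0.96 = 0.97952.
This holds for months 1–98. Entering month 99 the balance is £1,212.17; 4% of the post-interest balance is now below £50.00, so the flat £50.00 minimum applies from here.
From month 99 a fixed £50.00 at rate r clears £1,212.17 in 34 more payments. Total: 98 + 34 = 132 months.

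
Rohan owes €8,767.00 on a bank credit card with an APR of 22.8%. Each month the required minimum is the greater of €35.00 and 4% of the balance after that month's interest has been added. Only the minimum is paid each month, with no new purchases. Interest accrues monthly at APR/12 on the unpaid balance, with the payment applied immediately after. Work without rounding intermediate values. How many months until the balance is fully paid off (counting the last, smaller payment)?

139 months

Monthly rate r = 22.8%/12 = 1.9% = 0.019.
While 4% of the post-interest balance exceeds €35.00, each month B ← (B·(1+r))·(1 − 0.04), i.e. B shrinks by the factor (1+r)·0.96 = 0.97824.
This holds for months 1–106. Entering month 107 the balance is €851.27; 4% of the post-interest balance is now below €35.00, so the flat €35.00 minimum applies from here.
From month 107 a fixed €35.00 at rate r clears €851.27 in 33 more payments. Total: 106 + 33 = 139 months.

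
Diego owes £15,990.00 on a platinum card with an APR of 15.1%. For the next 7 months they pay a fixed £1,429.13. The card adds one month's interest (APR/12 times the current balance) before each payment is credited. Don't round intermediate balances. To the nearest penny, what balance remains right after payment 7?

Monthly rate r = 15.1%/12 = 1.25833% = 0.0125833.
Each month: B ← B·(1+r) − £1,429.13.
Month 1: interest £201.21; balance after payment £14,762.08.
Month 2: interest £185.76; balance after payment £13,518.70.
Month 3: interest £170.11; balance after payment £12,259.68.
Month 4: interest £154.27; balance after payment £10,984.82.
Month 5: interest £138.23; balance after payment £9,693.92.
Month 6: interest £121.98; balance after payment £8,386.77.
Month 7: interest £105.53; balance after payment £7,063.17.

£7,063.17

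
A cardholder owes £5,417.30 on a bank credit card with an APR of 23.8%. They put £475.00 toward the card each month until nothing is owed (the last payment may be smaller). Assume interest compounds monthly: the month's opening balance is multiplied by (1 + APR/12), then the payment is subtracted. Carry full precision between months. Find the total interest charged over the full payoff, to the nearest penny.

£785.21

Monthly rate r = 23.8%/12 = 1.98333% = 0.0198333.
Payoff takes n = ⌈−ln(1 − rB₀/P)/ln(1+r)⌉ = ⌈13.057⌉ = 14 payments; the last is £27.51.
Total paid = 13·£475.00 + £27.51 = £6,202.51.
Total interest = total paid − principal = £6,202.51 − £5,417.30 = £785.21.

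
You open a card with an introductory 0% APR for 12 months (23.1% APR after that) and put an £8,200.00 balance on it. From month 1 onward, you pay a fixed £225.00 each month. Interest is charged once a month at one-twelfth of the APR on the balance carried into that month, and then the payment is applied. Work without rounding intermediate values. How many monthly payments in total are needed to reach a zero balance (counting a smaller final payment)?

46 payments

Promo months 1–12 at r₀ = 0%/12 = 0; months 13+ at r₁ = 23.1%/12 = 0.01925.
After month 12 (no interest yet): B = £8,200.00 − 12·£225.00 = £5,500.00.
Then at r₁ with £225.00/mo: n₂ = −ln(1 − r₁·B/P)/ln(1+r₁) ≈ 33.35 → 34 more payments.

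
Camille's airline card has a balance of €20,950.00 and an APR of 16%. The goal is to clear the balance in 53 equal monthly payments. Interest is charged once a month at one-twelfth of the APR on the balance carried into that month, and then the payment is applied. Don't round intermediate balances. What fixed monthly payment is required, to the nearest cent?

Monthly rate r = 16%/12 = 1.33333% = 0.0133333.
Level-payment amortization: P = B₀·r / (1 − (1+r)^(−n)) = 20950.00·0.0133333 / (1 − 1.01333^(−53)).
Denominator 1 − (1+r)^(−53) = 0.504405396.
P = 279.333 / 0.504405396 ≈ 553.79.

€553.79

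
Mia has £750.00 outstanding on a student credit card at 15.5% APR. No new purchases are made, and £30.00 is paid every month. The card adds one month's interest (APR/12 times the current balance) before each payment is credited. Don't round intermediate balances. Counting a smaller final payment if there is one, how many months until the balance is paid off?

Monthly rate r = 15.5%/12 = 1.29167% = 0.0129167.
Recurrence: B ← B·(1+r) − £30.00.
Month 1: interest £9.69; balance after payment £729.69.
Month 2: interest £9.43; balance after payment £709.11.
Closed form: n = −ln(1 − rB₀/P)/ln(1+r) = −ln(0.67708)/ln(1.01292) ≈ 30.385, so the balance reaches zero during payment 31.

31 payments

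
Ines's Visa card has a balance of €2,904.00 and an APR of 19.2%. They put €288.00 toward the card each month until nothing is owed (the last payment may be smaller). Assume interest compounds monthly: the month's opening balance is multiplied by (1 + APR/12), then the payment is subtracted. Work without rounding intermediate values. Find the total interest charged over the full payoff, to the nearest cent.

Monthly rate r = 19.2%/12 = 1.6% = 0.016.
Payoff takes n = ⌈−ln(1 − rB₀/P)/ln(1+r)⌉ = ⌈11.084⌉ = 12 payments; the last is €24.40.
Total paid = 11·€288.00 + €24.40 = €3,192.40.
Total interest = total paid − principal = €3,192.40 − €2,904.00 = €288.40.

€288.40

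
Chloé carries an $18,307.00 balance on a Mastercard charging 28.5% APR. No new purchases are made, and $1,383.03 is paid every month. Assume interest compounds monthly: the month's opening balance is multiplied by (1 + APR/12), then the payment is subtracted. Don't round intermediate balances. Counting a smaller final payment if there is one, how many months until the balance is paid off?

17 months

Monthly rate r = 28.5%/12 = 2.375% = 0.02375.
Recurrence: B ← B·(1+r) − $1,383.03.
Month 1: interest $434.79; balance after payment $17,358.76.
Month 2: interest $412.27; balance after payment $16,388.00.
Closed form: n = −ln(1 − rB₀/P)/ln(1+r) = −ln(0.68562)/ln(1.02375) ≈ 16.080, so the balance reaches zero during payment 17.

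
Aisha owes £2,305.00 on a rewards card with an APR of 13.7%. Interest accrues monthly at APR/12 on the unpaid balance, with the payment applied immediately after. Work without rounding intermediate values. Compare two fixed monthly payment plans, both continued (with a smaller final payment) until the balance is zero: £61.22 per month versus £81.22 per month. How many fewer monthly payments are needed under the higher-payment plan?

Monthly rate r = 13.7%/12 = 1.14167% = 0.0114167.
At £61.22/mo: n = ⌈−ln(1 − rB₀/P)/ln(1+r)⌉ = 50 payments (last £30.33); total interest = total paid − £2,305.00 = £725.11.
At £81.22/mo: 35 payments (last £40.16); total interest £496.64.
Payments saved = 50 − 35 = 15.

15 fewer payments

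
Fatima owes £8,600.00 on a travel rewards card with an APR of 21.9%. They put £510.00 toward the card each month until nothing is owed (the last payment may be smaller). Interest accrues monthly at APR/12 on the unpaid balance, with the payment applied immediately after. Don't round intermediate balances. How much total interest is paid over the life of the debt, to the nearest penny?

Monthly rate r = 21.9%/12 = 1.825% = 0.01825.
Payoff takes n = ⌈−ln(1 − rB₀/P)/ln(1+r)⌉ = ⌈20.337⌉ = 21 payments; the last is £172.81.
Total paid = 20·£510.00 + £172.81 = £10,372.81.
Total interest = total paid − principal = £10,372.81 − £8,600.00 = £1,772.81.

£1,772.81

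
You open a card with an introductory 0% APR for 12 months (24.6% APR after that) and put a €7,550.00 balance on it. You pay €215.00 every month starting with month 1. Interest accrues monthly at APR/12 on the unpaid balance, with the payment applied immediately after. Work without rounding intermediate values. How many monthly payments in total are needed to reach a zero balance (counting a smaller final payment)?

44 payments

Promo months 1–12 at r₀ = 0%/12 = 0; months 13+ at r₁ = 24.6%/12 = 0.0205.
After month 12 (no interest yet): B = €7,550.00 − 12·€215.00 = €4,970.00.
Then at r₁ with €215.00/mo: n₂ = −ln(1 − r₁·B/P)/ln(1+r₁) ≈ 31.65 → 32 more payments.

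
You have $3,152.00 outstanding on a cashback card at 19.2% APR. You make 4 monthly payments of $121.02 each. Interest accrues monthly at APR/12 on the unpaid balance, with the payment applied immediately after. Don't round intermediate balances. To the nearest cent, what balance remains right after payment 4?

$2,862.80

Monthly rate r = 19.2%/12 = 1.6% = 0.016.
Each month: B ← B·(1+r) − $121.02.
Month 1: interest $50.43; balance after payment $3,081.41.
Month 2: interest $49.30; balance after payment $3,009.69.
Month 3: interest $48.16; balance after payment $2,936.83.
Month 4: interest $46.99; balance after payment $2,862.80.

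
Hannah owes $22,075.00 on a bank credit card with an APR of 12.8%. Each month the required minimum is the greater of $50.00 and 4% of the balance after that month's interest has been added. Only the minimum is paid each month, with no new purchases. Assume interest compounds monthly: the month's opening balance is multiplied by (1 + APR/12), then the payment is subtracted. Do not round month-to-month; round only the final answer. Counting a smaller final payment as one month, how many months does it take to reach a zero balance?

Monthly rate r = 12.8%/12 = 1.06667% = 0.0106667.
While 4% of the post-interest balance exceeds $50.00, each month B ← (B·(1+r))·(1 − 0.04), i.e. B shrinks by the factor (1+r)·0.96 = 0.97024.
This holds for months 1–96. Entering month 97 the balance is $1,214.23; 4% of the post-interest balance is now below $50.00, so the flat $50.00 minimum applies from here.
From month 97 a fixed $50.00 at rate r clears $1,214.23 in 29 more payments. Total: 96 + 29 = 125 months.

125 months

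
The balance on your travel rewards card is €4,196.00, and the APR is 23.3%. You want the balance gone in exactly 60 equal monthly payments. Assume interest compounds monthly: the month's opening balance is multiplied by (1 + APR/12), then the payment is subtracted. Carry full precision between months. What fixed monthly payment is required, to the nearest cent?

Monthly rate r = 23.3%/12 = 1.94167% = 0.0194167.
Level-payment amortization: P = B₀·r / (1 − (1+r)^(−n)) = 4196.00·0.0194167 / (1 − 1.01942^(−60)).
Denominator 1 − (1+r)^(−60) = 0.684574922.
P = 81.4723 / 0.684574922 ≈ 119.01.

€119.01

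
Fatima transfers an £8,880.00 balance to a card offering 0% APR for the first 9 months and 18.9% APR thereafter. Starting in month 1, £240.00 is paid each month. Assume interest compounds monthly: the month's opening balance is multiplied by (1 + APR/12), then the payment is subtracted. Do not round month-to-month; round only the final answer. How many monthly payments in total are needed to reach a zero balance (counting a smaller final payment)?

Promo months 1–9 at r₀ = 0%/12 = 0; months 10+ at r₁ = 18.9%/12 = 0.01575.
After month 9 (no interest yet): B = £8,880.00 − 9·£240.00 = £6,720.00.
Then at r₁ with £240.00/mo: n₂ = −ln(1 − r₁·B/P)/ln(1+r₁) ≈ 37.22 → 38 more payments.

47 months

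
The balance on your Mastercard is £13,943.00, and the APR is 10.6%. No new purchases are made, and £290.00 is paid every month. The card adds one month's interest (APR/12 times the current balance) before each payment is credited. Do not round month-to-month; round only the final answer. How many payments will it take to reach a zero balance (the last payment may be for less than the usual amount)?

63 payments

Monthly rate r = 10.6%/12 = 0.883333% = 0.00883333.
Recurrence: B ← B·(1+r) − £290.00.
Month 1: interest £123.16; balance after payment £13,776.16.
Month 2: interest £121.69; balance after payment £13,607.85.
Closed form: n = −ln(1 − rB₀/P)/ln(1+r) = −ln(0.5753)/ln(1.00883) ≈ 62.864, so the balance reaches zero during payment 63.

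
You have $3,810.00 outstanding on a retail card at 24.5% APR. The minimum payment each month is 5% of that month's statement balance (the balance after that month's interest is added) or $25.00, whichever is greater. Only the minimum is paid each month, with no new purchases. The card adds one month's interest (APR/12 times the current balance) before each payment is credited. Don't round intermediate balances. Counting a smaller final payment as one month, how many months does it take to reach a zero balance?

92 months

Monthly rate r = 24.5%/12 = 2.04167% = 0.0204167.
While 5% of the post-interest balance exceeds $25.00, each month B ← (B·(1+r))·(1 − 0.05), i.e. B shrinks by the factor (1+r)·0.95 = 0.9694.
This holds for months 1–66. Entering month 67 the balance is $489.78; 5% of the post-interest balance is now below $25.00, so the flat $25.00 minimum applies from here.
From month 67 a fixed $25.00 at rate r clears $489.78 in 26 more payments. Total: 66 + 26 = 92 months.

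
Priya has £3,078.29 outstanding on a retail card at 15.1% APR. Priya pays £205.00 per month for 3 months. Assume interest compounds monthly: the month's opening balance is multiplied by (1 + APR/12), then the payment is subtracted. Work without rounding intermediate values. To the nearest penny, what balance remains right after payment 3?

Monthly rate r = 15.1%/12 = 1.25833% = 0.0125833.
Each month: B ← B·(1+r) − £205.00.
Month 1: interest £38.74; balance after payment £2,912.03.
Month 2: interest £36.64; balance after payment £2,743.67.
Month 3: interest £34.52; balance after payment £2,573.19.

£2,573.19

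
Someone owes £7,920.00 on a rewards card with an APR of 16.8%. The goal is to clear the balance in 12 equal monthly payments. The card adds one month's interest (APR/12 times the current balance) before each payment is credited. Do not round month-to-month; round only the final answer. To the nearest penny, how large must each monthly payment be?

Monthly rate r = 16.8%/12 = 1.4% = 0.014.
Level-payment amortization: P = B₀·r / (1 − (1+r)^(−n)) = 7920.00·0.014 / (1 − 1.014^(−12)).
Denominator 1 − (1+r)^(−12) = 0.153660637.
P = 110.88 / 0.153660637 ≈ 721.59.

£721.59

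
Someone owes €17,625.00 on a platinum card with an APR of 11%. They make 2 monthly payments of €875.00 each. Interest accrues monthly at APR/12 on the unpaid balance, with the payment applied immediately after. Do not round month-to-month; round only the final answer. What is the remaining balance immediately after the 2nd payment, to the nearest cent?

€16,191.59

Monthly rate r = 11%/12 = 0.916667% = 0.00916667.
Each month: B ← B·(1+r) − €875.00.
Month 1: interest €161.56; balance after payment €16,911.56.
Month 2: interest €155.02; balance after payment €16,191.59.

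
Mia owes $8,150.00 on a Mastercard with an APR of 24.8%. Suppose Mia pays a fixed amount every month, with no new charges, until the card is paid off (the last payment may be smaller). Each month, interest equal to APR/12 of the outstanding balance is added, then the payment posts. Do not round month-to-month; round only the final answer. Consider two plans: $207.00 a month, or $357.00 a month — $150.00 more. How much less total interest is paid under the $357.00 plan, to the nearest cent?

Monthly rate r = 24.8%/12 = 2.06667% = 0.0206667.
At $207.00/mo: n = ⌈−ln(1 − rB₀/P)/ln(1+r)⌉ = 83 payments (last $29.99); total interest = total paid − $8,150.00 = $8,853.99.
At $357.00/mo: 32 payments (last $72.98); total interest $2,989.98.
Interest saved = $8,853.99 − $2,989.98 = $5,864.01.

$5,864.01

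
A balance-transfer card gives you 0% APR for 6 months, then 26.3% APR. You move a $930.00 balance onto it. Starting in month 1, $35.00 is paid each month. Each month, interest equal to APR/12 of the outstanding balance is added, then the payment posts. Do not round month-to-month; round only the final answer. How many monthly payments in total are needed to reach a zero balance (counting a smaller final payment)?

34 payments

Promo months 1–6 at r₀ = 0%/12 = 0; months 7+ at r₁ = 26.3%/12 = 0.0219167.
After month 6 (no interest yet): B = $930.00 − 6·$35.00 = $720.00.
Then at r₁ with $35.00/mo: n₂ = −ln(1 − r₁·B/P)/ln(1+r₁) ≈ 27.65 → 28 more payments.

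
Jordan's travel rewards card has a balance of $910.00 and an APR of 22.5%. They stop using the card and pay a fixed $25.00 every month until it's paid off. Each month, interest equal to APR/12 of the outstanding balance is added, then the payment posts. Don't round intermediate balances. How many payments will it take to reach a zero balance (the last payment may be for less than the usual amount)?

62 payments

Monthly rate r = 22.5%/12 = 1.875% = 0.01875.
Recurrence: B ← B·(1+r) − $25.00.
Month 1: interest $17.06; balance after payment $902.06.
Month 2: interest $16.91; balance after payment $893.98.
Closed form: n = −ln(1 − rB₀/P)/ln(1+r) = −ln(0.3175)/ln(1.01875) ≈ 61.760, so the balance reaches zero during payment 62.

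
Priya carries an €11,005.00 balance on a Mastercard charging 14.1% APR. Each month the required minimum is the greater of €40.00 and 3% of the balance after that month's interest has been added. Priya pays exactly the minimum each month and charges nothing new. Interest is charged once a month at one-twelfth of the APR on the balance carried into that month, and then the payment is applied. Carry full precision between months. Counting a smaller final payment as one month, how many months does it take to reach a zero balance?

155 months

Monthly rate r = 14.1%/12 = 1.175% = 0.01175.
While 3% of the post-interest balance exceeds €40.00, each month B ← (B·(1+r))·(1 − 0.03), i.e. B shrinks by the factor (1+r)·0.97 = 0.9814.
This holds for months 1–114. Entering month 115 the balance is €1,293.94; 3% of the post-interest balance is now below €40.00, so the flat €40.00 minimum applies from here.
From month 115 a fixed €40.00 at rate r clears €1,293.94 in 41 more payments. Total: 114 + 41 = 155 months.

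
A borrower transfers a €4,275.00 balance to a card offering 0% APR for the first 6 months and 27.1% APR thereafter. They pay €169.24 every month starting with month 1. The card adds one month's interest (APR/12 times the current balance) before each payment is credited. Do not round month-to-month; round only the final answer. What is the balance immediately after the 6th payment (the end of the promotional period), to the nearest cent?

€3,259.56

Promo months 1–6 at r₀ = 0%/12 = 0; months 7+ at r₁ = 27.1%/12 = 0.0225833.
After month 6 (no interest yet): B = €4,275.00 − 6·€169.24 = €3,259.56.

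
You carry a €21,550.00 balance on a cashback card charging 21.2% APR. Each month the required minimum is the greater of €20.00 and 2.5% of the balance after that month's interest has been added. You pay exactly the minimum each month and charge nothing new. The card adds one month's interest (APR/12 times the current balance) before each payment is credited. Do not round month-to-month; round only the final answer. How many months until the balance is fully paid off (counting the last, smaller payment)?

492 months

Monthly rate r = 21.2%/12 = 1.76667% = 0.0176667.
While 2.5% of the post-interest balance exceeds €20.00, each month B ← (B·(1+r))·(1 − 0.025), i.e. B shrinks by the factor (1+r)·0.975 = 0.99223.
This holds for months 1–425. Entering month 426 the balance is €781.21; 2.5% of the post-interest balance is now below €20.00, so the flat €20.00 minimum applies from here.
From month 426 a fixed €20.00 at rate r clears €781.21 in 67 more payments. Total: 425 + 67 = 492 months.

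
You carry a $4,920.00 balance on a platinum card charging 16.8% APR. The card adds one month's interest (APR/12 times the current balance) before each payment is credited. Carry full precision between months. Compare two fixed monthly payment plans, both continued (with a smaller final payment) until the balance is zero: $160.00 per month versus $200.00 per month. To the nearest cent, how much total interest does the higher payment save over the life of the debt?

Monthly rate r = 16.8%/12 = 1.4% = 0.014.
At $160.00/mo: n = ⌈−ln(1 − rB₀/P)/ln(1+r)⌉ = 41 payments (last $79.46); total interest = total paid − $4,920.00 = $1,559.46.
At $200.00/mo: 31 payments (last $73.94); total interest $1,153.94.
Interest saved = $1,559.46 − $1,153.94 = $405.52.

$405.52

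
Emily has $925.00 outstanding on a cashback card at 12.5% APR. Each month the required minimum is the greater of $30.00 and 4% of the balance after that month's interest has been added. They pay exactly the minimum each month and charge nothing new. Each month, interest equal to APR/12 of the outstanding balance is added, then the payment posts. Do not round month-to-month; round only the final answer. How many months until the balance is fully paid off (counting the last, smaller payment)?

Monthly rate r = 12.5%/12 = 1.04167% = 0.0104167.
While 4% of the post-interest balance exceeds $30.00, each month B ← (B·(1+r))·(1 − 0.04), i.e. B shrinks by the factor (1+r)·0.96 = 0.97.
This holds for months 1–8. Entering month 9 the balance is $724.96; 4% of the post-interest balance is now below $30.00, so the flat $30.00 minimum applies from here.
From month 9 a fixed $30.00 at rate r clears $724.96 in 28 more payments. Total: 8 + 28 = 36 months.

36 months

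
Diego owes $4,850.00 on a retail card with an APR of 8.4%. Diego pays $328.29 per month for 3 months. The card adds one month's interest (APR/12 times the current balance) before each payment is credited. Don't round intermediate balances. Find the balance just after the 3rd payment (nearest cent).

Monthly rate r = 8.4%/12 = 0.7% = 0.007.
Each month: B ← B·(1+r) − $328.29.
Month 1: interest $33.95; balance after payment $4,555.66.
Month 2: interest $31.89; balance after payment $4,259.26.
Month 3: interest $29.81; balance after payment $3,960.78.

$3,960.78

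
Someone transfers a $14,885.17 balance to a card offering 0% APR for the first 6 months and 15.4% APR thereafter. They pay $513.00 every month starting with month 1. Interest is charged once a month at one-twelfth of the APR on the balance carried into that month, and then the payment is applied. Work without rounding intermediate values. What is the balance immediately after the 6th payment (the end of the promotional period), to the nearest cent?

$11,807.17

Promo months 1–6 at r₀ = 0%/12 = 0; months 7+ at r₁ = 15.4%/12 = 0.0128333.
After month 6 (no interest yet): B = $14,885.17 − 6·$513.00 = $11,807.17.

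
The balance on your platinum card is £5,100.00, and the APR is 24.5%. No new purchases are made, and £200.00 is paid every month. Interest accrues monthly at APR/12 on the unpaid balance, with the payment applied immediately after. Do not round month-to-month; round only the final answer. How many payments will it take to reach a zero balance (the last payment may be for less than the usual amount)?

37 payments

Monthly rate r = 24.5%/12 = 2.04167% = 0.0204167.
Recurrence: B ← B·(1+r) − £200.00.
Month 1: interest £104.12; balance after payment £5,004.12.
Month 2: interest £102.17; balance after payment £4,906.29.
Closed form: n = −ln(1 − rB₀/P)/ln(1+r) = −ln(0.47937)/ln(1.02042) ≈ 36.380, so the balance reaches zero during payment 37.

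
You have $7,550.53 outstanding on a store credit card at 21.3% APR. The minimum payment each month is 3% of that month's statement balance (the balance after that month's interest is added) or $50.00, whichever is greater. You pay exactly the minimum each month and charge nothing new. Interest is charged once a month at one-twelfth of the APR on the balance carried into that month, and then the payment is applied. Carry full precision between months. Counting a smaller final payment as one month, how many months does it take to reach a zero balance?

Monthly rate r = 21.3%/12 = 1.775% = 0.01775.
While 3% of the post-interest balance exceeds $50.00, each month B ← (B·(1+r))·(1 − 0.03), i.e. B shrinks by the factor (1+r)·0.97 = 0.98722.
This holds for months 1–119. Entering month 120 the balance is $1,633.45; 3% of the post-interest balance is now below $50.00, so the flat $50.00 minimum applies from here.
From month 120 a fixed $50.00 at rate r clears $1,633.45 in 50 more payments. Total: 119 + 50 = 169 months.

169 months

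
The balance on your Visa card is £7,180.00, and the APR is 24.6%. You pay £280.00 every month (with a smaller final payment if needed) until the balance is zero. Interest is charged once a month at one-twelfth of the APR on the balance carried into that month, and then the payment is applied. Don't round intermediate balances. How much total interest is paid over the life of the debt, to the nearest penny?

£3,112.09

Monthly rate r = 24.6%/12 = 2.05% = 0.0205.
Payoff takes n = ⌈−ln(1 − rB₀/P)/ln(1+r)⌉ = ⌈36.756⌉ = 37 payments; the last is £212.09.
Total paid = 36·£280.00 + £212.09 = £10,292.09.
Total interest = total paid − principal = £10,292.09 − £7,180.00 = £3,112.09.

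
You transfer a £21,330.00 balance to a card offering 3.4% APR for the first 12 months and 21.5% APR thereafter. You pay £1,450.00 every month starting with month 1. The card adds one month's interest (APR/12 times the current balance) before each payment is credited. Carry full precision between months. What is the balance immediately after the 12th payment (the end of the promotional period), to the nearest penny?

Promo months 1–12 at r₀ = 3.4%/12 = 0.00283333; months 13+ at r₁ = 21.5%/12 = 0.0179167.
After month 12: iterate B ← B·(1+r₀) − £1,450.00 for 12 months → £4,392.90.

£4,392.90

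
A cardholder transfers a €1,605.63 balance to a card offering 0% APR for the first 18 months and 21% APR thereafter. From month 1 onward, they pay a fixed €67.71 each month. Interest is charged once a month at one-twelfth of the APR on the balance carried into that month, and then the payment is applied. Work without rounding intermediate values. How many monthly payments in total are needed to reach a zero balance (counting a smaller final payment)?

Promo months 1–18 at r₀ = 0%/12 = 0; months 19+ at r₁ = 21%/12 = 0.0175.
After month 18 (no interest yet): B = €1,605.63 − 18·€67.71 = €386.85.
Then at r₁ with €67.71/mo: n₂ = −ln(1 − r₁·B/P)/ln(1+r₁) ≈ 6.07 → 7 more payments.

25 payments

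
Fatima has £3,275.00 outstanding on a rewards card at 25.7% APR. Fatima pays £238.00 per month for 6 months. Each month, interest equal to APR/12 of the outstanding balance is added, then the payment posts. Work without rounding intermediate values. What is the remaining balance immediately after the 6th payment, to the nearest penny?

£2,212.35

Monthly rate r = 25.7%/12 = 2.14167% = 0.0214167.
Each month: B ← B·(1+r) − £238.00.
Month 1: interest £70.14; balance after payment £3,107.14.
Month 2: interest £66.54; balance after payment £2,935.68.
Month 3: interest £62.87; balance after payment £2,760.56.
Month 4: interest £59.12; balance after payment £2,581.68.
Month 5: interest £55.29; balance after payment £2,398.97.
Month 6: interest £51.38; balance after payment £2,212.35.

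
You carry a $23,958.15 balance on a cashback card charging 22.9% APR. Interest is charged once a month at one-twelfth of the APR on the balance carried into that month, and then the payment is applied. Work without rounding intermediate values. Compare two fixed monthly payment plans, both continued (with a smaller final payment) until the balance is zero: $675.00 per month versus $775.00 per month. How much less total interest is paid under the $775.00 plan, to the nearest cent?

Monthly rate r = 22.9%/12 = 1.90833% = 0.0190833.
At $675.00/mo: n = ⌈−ln(1 − rB₀/P)/ln(1+r)⌉ = 60 payments (last $566.24); total interest = total paid − $23,958.15 = $16,433.09.
At $775.00/mo: 48 payments (last $123.11); total interest $12,589.96.
Interest saved = $16,433.09 − $12,589.96 = $3,843.13.

$3,843.13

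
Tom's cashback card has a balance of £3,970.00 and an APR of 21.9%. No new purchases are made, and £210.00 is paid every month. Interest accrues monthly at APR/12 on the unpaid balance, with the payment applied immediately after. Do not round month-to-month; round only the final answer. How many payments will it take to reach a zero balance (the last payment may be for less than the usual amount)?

Monthly rate r = 21.9%/12 = 1.825% = 0.01825.
Recurrence: B ← B·(1+r) − £210.00.
Month 1: interest £72.45; balance after payment £3,832.45.
Month 2: interest £69.94; balance after payment £3,692.39.
Closed form: n = −ln(1 − rB₀/P)/ln(1+r) = −ln(0.65499)/ln(1.01825) ≈ 23.397, so the balance reaches zero during payment 24.

24 months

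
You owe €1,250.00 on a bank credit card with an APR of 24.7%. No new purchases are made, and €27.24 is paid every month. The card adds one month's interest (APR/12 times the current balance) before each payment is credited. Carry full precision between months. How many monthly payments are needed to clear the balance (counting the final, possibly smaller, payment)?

Monthly rate r = 24.7%/12 = 2.05833% = 0.0205833.
Recurrence: B ← B·(1+r) − €27.24.
Month 1: interest €25.73; balance after payment €1,248.49.
Month 2: interest €25.70; balance after payment €1,246.95.
Closed form: n = −ln(1 − rB₀/P)/ln(1+r) = −ln(0.055464)/ln(1.02058) ≈ 141.944, so the balance reaches zero during payment 142.

142 months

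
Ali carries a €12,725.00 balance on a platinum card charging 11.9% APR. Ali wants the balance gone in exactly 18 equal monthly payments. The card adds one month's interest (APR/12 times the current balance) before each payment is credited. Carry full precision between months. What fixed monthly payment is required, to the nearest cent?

Monthly rate r = 11.9%/12 = 0.991667% = 0.00991667.
Level-payment amortization: P = B₀·r / (1 − (1+r)^(−n)) = 12725.00·0.00991667 / (1 − 1.00992^(−18)).
Denominator 1 − (1+r)^(−18) = 0.162740102.
P = 126.19 / 0.162740102 ≈ 775.41.

€775.41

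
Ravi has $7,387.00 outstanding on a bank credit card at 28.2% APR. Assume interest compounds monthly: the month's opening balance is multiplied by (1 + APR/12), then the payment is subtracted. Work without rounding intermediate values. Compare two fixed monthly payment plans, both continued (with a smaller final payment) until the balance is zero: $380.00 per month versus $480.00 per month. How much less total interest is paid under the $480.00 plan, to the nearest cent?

Monthly rate r = 28.2%/12 = 2.35% = 0.0235.
At $380.00/mo: n = ⌈−ln(1 − rB₀/P)/ln(1+r)⌉ = 27 payments (last $105.54); total interest = total paid − $7,387.00 = $2,598.54.
At $480.00/mo: 20 payments (last $157.08); total interest $1,890.08.
Interest saved = $2,598.54 − $1,890.08 = $708.46.

$708.46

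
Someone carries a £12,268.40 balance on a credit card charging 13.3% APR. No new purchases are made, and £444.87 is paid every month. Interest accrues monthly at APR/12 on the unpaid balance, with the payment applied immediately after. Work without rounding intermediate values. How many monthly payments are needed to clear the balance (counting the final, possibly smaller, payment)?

Monthly rate r = 13.3%/12 = 1.10833% = 0.0110833.
Recurrence: B ← B·(1+r) − £444.87.
Month 1: interest £135.97; balance after payment £11,959.50.
Month 2: interest £132.55; balance after payment £11,647.19.
Closed form: n = −ln(1 − rB₀/P)/ln(1+r) = −ln(0.69435)/ln(1.01108) ≈ 33.095, so the balance reaches zero during payment 34.

34 payments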